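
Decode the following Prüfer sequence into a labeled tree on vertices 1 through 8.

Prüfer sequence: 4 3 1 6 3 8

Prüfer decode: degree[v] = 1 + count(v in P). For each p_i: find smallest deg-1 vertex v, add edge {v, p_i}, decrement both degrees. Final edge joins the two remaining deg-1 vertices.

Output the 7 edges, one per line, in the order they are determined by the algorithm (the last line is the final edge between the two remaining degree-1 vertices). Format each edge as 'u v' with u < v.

Answer: 2 4
3 4
1 5
1 6
3 6
3 8
7 8

Derivation:
Initial degrees: {1:2, 2:1, 3:3, 4:2, 5:1, 6:2, 7:1, 8:2}
Step 1: smallest deg-1 vertex = 2, p_1 = 4. Add edge {2,4}. Now deg[2]=0, deg[4]=1.
Step 2: smallest deg-1 vertex = 4, p_2 = 3. Add edge {3,4}. Now deg[4]=0, deg[3]=2.
Step 3: smallest deg-1 vertex = 5, p_3 = 1. Add edge {1,5}. Now deg[5]=0, deg[1]=1.
Step 4: smallest deg-1 vertex = 1, p_4 = 6. Add edge {1,6}. Now deg[1]=0, deg[6]=1.
Step 5: smallest deg-1 vertex = 6, p_5 = 3. Add edge {3,6}. Now deg[6]=0, deg[3]=1.
Step 6: smallest deg-1 vertex = 3, p_6 = 8. Add edge {3,8}. Now deg[3]=0, deg[8]=1.
Final: two remaining deg-1 vertices are 7, 8. Add edge {7,8}.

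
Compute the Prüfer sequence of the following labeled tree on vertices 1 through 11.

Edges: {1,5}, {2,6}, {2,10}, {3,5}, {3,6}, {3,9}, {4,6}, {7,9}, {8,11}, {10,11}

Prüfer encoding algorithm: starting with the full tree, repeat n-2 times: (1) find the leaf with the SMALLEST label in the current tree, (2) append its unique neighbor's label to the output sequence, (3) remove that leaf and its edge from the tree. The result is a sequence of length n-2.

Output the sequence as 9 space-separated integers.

Step 1: leaves = {1,4,7,8}. Remove smallest leaf 1, emit neighbor 5.
Step 2: leaves = {4,5,7,8}. Remove smallest leaf 4, emit neighbor 6.
Step 3: leaves = {5,7,8}. Remove smallest leaf 5, emit neighbor 3.
Step 4: leaves = {7,8}. Remove smallest leaf 7, emit neighbor 9.
Step 5: leaves = {8,9}. Remove smallest leaf 8, emit neighbor 11.
Step 6: leaves = {9,11}. Remove smallest leaf 9, emit neighbor 3.
Step 7: leaves = {3,11}. Remove smallest leaf 3, emit neighbor 6.
Step 8: leaves = {6,11}. Remove smallest leaf 6, emit neighbor 2.
Step 9: leaves = {2,11}. Remove smallest leaf 2, emit neighbor 10.
Done: 2 vertices remain (10, 11). Sequence = [5 6 3 9 11 3 6 2 10]

Answer: 5 6 3 9 11 3 6 2 10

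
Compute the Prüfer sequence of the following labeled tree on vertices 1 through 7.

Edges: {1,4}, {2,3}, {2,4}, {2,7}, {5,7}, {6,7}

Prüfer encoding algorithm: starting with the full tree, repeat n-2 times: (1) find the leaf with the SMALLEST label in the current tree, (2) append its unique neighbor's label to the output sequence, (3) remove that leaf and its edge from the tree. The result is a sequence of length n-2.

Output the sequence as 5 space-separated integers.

Answer: 4 2 2 7 7

Derivation:
Step 1: leaves = {1,3,5,6}. Remove smallest leaf 1, emit neighbor 4.
Step 2: leaves = {3,4,5,6}. Remove smallest leaf 3, emit neighbor 2.
Step 3: leaves = {4,5,6}. Remove smallest leaf 4, emit neighbor 2.
Step 4: leaves = {2,5,6}. Remove smallest leaf 2, emit neighbor 7.
Step 5: leaves = {5,6}. Remove smallest leaf 5, emit neighbor 7.
Done: 2 vertices remain (6, 7). Sequence = [4 2 2 7 7]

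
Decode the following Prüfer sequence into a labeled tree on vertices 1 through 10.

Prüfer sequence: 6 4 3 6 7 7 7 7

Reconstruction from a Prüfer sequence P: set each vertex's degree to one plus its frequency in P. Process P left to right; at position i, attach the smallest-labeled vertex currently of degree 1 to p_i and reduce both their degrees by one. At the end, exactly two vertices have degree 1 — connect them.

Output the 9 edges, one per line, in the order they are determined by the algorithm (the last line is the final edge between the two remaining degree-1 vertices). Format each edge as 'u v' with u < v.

Answer: 1 6
2 4
3 4
3 6
5 7
6 7
7 8
7 9
7 10

Derivation:
Initial degrees: {1:1, 2:1, 3:2, 4:2, 5:1, 6:3, 7:5, 8:1, 9:1, 10:1}
Step 1: smallest deg-1 vertex = 1, p_1 = 6. Add edge {1,6}. Now deg[1]=0, deg[6]=2.
Step 2: smallest deg-1 vertex = 2, p_2 = 4. Add edge {2,4}. Now deg[2]=0, deg[4]=1.
Step 3: smallest deg-1 vertex = 4, p_3 = 3. Add edge {3,4}. Now deg[4]=0, deg[3]=1.
Step 4: smallest deg-1 vertex = 3, p_4 = 6. Add edge {3,6}. Now deg[3]=0, deg[6]=1.
Step 5: smallest deg-1 vertex = 5, p_5 = 7. Add edge {5,7}. Now deg[5]=0, deg[7]=4.
Step 6: smallest deg-1 vertex = 6, p_6 = 7. Add edge {6,7}. Now deg[6]=0, deg[7]=3.
Step 7: smallest deg-1 vertex = 8, p_7 = 7. Add edge {7,8}. Now deg[8]=0, deg[7]=2.
Step 8: smallest deg-1 vertex = 9, p_8 = 7. Add edge {7,9}. Now deg[9]=0, deg[7]=1.
Final: two remaining deg-1 vertices are 7, 10. Add edge {7,10}.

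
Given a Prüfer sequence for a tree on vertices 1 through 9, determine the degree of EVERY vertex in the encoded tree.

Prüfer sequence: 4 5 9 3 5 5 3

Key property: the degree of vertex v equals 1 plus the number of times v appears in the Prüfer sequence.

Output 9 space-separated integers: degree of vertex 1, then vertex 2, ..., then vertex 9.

p_1 = 4: count[4] becomes 1
p_2 = 5: count[5] becomes 1
p_3 = 9: count[9] becomes 1
p_4 = 3: count[3] becomes 1
p_5 = 5: count[5] becomes 2
p_6 = 5: count[5] becomes 3
p_7 = 3: count[3] becomes 2
Degrees (1 + count): deg[1]=1+0=1, deg[2]=1+0=1, deg[3]=1+2=3, deg[4]=1+1=2, deg[5]=1+3=4, deg[6]=1+0=1, deg[7]=1+0=1, deg[8]=1+0=1, deg[9]=1+1=2

Answer: 1 1 3 2 4 1 1 1 2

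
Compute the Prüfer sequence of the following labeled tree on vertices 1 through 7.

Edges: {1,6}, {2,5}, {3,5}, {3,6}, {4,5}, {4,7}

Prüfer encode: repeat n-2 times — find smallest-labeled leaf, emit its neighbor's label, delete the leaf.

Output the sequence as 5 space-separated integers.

Step 1: leaves = {1,2,7}. Remove smallest leaf 1, emit neighbor 6.
Step 2: leaves = {2,6,7}. Remove smallest leaf 2, emit neighbor 5.
Step 3: leaves = {6,7}. Remove smallest leaf 6, emit neighbor 3.
Step 4: leaves = {3,7}. Remove smallest leaf 3, emit neighbor 5.
Step 5: leaves = {5,7}. Remove smallest leaf 5, emit neighbor 4.
Done: 2 vertices remain (4, 7). Sequence = [6 5 3 5 4]

Answer: 6 5 3 5 4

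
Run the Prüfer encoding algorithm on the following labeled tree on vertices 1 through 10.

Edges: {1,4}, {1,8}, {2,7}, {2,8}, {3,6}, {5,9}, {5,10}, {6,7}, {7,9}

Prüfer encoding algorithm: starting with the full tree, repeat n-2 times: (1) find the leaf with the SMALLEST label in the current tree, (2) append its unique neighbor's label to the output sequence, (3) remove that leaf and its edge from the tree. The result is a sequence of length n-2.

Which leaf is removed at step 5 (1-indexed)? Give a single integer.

Answer: 8

Derivation:
Step 1: current leaves = {3,4,10}. Remove leaf 3 (neighbor: 6).
Step 2: current leaves = {4,6,10}. Remove leaf 4 (neighbor: 1).
Step 3: current leaves = {1,6,10}. Remove leaf 1 (neighbor: 8).
Step 4: current leaves = {6,8,10}. Remove leaf 6 (neighbor: 7).
Step 5: current leaves = {8,10}. Remove leaf 8 (neighbor: 2).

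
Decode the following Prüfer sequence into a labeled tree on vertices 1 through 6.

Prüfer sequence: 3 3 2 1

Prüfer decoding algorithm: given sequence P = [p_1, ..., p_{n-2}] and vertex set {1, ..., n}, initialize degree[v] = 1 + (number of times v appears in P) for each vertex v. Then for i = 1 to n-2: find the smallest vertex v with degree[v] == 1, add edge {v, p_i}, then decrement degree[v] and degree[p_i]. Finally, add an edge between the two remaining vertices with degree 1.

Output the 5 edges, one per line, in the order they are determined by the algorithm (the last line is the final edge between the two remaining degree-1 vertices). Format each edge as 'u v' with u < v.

Answer: 3 4
3 5
2 3
1 2
1 6

Derivation:
Initial degrees: {1:2, 2:2, 3:3, 4:1, 5:1, 6:1}
Step 1: smallest deg-1 vertex = 4, p_1 = 3. Add edge {3,4}. Now deg[4]=0, deg[3]=2.
Step 2: smallest deg-1 vertex = 5, p_2 = 3. Add edge {3,5}. Now deg[5]=0, deg[3]=1.
Step 3: smallest deg-1 vertex = 3, p_3 = 2. Add edge {2,3}. Now deg[3]=0, deg[2]=1.
Step 4: smallest deg-1 vertex = 2, p_4 = 1. Add edge {1,2}. Now deg[2]=0, deg[1]=1.
Final: two remaining deg-1 vertices are 1, 6. Add edge {1,6}.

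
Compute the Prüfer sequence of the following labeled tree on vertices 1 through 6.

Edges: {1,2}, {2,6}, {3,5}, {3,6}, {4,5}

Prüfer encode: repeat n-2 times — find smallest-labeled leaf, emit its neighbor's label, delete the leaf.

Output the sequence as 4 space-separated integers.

Step 1: leaves = {1,4}. Remove smallest leaf 1, emit neighbor 2.
Step 2: leaves = {2,4}. Remove smallest leaf 2, emit neighbor 6.
Step 3: leaves = {4,6}. Remove smallest leaf 4, emit neighbor 5.
Step 4: leaves = {5,6}. Remove smallest leaf 5, emit neighbor 3.
Done: 2 vertices remain (3, 6). Sequence = [2 6 5 3]

Answer: 2 6 5 3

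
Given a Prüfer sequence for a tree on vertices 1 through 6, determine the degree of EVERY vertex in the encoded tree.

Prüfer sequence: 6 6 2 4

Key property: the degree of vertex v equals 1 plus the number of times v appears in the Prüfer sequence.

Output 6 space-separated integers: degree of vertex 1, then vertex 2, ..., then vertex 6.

Answer: 1 2 1 2 1 3

Derivation:
p_1 = 6: count[6] becomes 1
p_2 = 6: count[6] becomes 2
p_3 = 2: count[2] becomes 1
p_4 = 4: count[4] becomes 1
Degrees (1 + count): deg[1]=1+0=1, deg[2]=1+1=2, deg[3]=1+0=1, deg[4]=1+1=2, deg[5]=1+0=1, deg[6]=1+2=3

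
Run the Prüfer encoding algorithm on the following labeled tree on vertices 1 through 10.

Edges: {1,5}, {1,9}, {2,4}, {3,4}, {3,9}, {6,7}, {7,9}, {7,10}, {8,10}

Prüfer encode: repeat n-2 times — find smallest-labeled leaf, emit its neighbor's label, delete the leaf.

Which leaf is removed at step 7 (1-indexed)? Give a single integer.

Answer: 8

Derivation:
Step 1: current leaves = {2,5,6,8}. Remove leaf 2 (neighbor: 4).
Step 2: current leaves = {4,5,6,8}. Remove leaf 4 (neighbor: 3).
Step 3: current leaves = {3,5,6,8}. Remove leaf 3 (neighbor: 9).
Step 4: current leaves = {5,6,8}. Remove leaf 5 (neighbor: 1).
Step 5: current leaves = {1,6,8}. Remove leaf 1 (neighbor: 9).
Step 6: current leaves = {6,8,9}. Remove leaf 6 (neighbor: 7).
Step 7: current leaves = {8,9}. Remove leaf 8 (neighbor: 10).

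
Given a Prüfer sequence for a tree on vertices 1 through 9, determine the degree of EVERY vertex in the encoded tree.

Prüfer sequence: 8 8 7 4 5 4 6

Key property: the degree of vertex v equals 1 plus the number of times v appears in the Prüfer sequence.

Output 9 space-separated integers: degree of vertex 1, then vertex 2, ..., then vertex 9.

p_1 = 8: count[8] becomes 1
p_2 = 8: count[8] becomes 2
p_3 = 7: count[7] becomes 1
p_4 = 4: count[4] becomes 1
p_5 = 5: count[5] becomes 1
p_6 = 4: count[4] becomes 2
p_7 = 6: count[6] becomes 1
Degrees (1 + count): deg[1]=1+0=1, deg[2]=1+0=1, deg[3]=1+0=1, deg[4]=1+2=3, deg[5]=1+1=2, deg[6]=1+1=2, deg[7]=1+1=2, deg[8]=1+2=3, deg[9]=1+0=1

Answer: 1 1 1 3 2 2 2 3 1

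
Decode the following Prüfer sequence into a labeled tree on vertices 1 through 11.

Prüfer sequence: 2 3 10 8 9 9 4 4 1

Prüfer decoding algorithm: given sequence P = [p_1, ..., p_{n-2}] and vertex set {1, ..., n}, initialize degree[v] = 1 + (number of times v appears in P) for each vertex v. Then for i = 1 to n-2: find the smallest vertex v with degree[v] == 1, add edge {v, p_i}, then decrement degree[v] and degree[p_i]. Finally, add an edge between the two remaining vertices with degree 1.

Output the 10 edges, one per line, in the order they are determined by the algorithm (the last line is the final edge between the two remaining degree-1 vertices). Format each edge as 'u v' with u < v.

Initial degrees: {1:2, 2:2, 3:2, 4:3, 5:1, 6:1, 7:1, 8:2, 9:3, 10:2, 11:1}
Step 1: smallest deg-1 vertex = 5, p_1 = 2. Add edge {2,5}. Now deg[5]=0, deg[2]=1.
Step 2: smallest deg-1 vertex = 2, p_2 = 3. Add edge {2,3}. Now deg[2]=0, deg[3]=1.
Step 3: smallest deg-1 vertex = 3, p_3 = 10. Add edge {3,10}. Now deg[3]=0, deg[10]=1.
Step 4: smallest deg-1 vertex = 6, p_4 = 8. Add edge {6,8}. Now deg[6]=0, deg[8]=1.
Step 5: smallest deg-1 vertex = 7, p_5 = 9. Add edge {7,9}. Now deg[7]=0, deg[9]=2.
Step 6: smallest deg-1 vertex = 8, p_6 = 9. Add edge {8,9}. Now deg[8]=0, deg[9]=1.
Step 7: smallest deg-1 vertex = 9, p_7 = 4. Add edge {4,9}. Now deg[9]=0, deg[4]=2.
Step 8: smallest deg-1 vertex = 10, p_8 = 4. Add edge {4,10}. Now deg[10]=0, deg[4]=1.
Step 9: smallest deg-1 vertex = 4, p_9 = 1. Add edge {1,4}. Now deg[4]=0, deg[1]=1.
Final: two remaining deg-1 vertices are 1, 11. Add edge {1,11}.

Answer: 2 5
2 3
3 10
6 8
7 9
8 9
4 9
4 10
1 4
1 11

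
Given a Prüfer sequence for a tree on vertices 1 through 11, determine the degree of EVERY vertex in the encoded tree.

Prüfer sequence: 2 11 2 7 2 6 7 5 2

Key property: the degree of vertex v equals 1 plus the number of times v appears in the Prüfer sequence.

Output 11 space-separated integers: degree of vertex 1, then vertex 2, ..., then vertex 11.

Answer: 1 5 1 1 2 2 3 1 1 1 2

Derivation:
p_1 = 2: count[2] becomes 1
p_2 = 11: count[11] becomes 1
p_3 = 2: count[2] becomes 2
p_4 = 7: count[7] becomes 1
p_5 = 2: count[2] becomes 3
p_6 = 6: count[6] becomes 1
p_7 = 7: count[7] becomes 2
p_8 = 5: count[5] becomes 1
p_9 = 2: count[2] becomes 4
Degrees (1 + count): deg[1]=1+0=1, deg[2]=1+4=5, deg[3]=1+0=1, deg[4]=1+0=1, deg[5]=1+1=2, deg[6]=1+1=2, deg[7]=1+2=3, deg[8]=1+0=1, deg[9]=1+0=1, deg[10]=1+0=1, deg[11]=1+1=2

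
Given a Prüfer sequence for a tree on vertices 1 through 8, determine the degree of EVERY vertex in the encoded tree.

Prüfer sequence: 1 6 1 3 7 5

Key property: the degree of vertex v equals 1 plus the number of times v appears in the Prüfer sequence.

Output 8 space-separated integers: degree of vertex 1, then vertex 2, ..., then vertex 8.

Answer: 3 1 2 1 2 2 2 1

Derivation:
p_1 = 1: count[1] becomes 1
p_2 = 6: count[6] becomes 1
p_3 = 1: count[1] becomes 2
p_4 = 3: count[3] becomes 1
p_5 = 7: count[7] becomes 1
p_6 = 5: count[5] becomes 1
Degrees (1 + count): deg[1]=1+2=3, deg[2]=1+0=1, deg[3]=1+1=2, deg[4]=1+0=1, deg[5]=1+1=2, deg[6]=1+1=2, deg[7]=1+1=2, deg[8]=1+0=1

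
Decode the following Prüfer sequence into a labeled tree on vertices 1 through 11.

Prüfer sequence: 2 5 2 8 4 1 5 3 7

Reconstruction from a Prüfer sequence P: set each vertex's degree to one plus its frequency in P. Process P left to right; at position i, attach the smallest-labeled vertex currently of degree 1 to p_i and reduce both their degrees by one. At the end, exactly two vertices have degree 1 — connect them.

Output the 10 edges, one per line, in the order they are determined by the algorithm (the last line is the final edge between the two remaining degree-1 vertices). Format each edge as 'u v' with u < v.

Answer: 2 6
5 9
2 10
2 8
4 8
1 4
1 5
3 5
3 7
7 11

Derivation:
Initial degrees: {1:2, 2:3, 3:2, 4:2, 5:3, 6:1, 7:2, 8:2, 9:1, 10:1, 11:1}
Step 1: smallest deg-1 vertex = 6, p_1 = 2. Add edge {2,6}. Now deg[6]=0, deg[2]=2.
Step 2: smallest deg-1 vertex = 9, p_2 = 5. Add edge {5,9}. Now deg[9]=0, deg[5]=2.
Step 3: smallest deg-1 vertex = 10, p_3 = 2. Add edge {2,10}. Now deg[10]=0, deg[2]=1.
Step 4: smallest deg-1 vertex = 2, p_4 = 8. Add edge {2,8}. Now deg[2]=0, deg[8]=1.
Step 5: smallest deg-1 vertex = 8, p_5 = 4. Add edge {4,8}. Now deg[8]=0, deg[4]=1.
Step 6: smallest deg-1 vertex = 4, p_6 = 1. Add edge {1,4}. Now deg[4]=0, deg[1]=1.
Step 7: smallest deg-1 vertex = 1, p_7 = 5. Add edge {1,5}. Now deg[1]=0, deg[5]=1.
Step 8: smallest deg-1 vertex = 5, p_8 = 3. Add edge {3,5}. Now deg[5]=0, deg[3]=1.
Step 9: smallest deg-1 vertex = 3, p_9 = 7. Add edge {3,7}. Now deg[3]=0, deg[7]=1.
Final: two remaining deg-1 vertices are 7, 11. Add edge {7,11}.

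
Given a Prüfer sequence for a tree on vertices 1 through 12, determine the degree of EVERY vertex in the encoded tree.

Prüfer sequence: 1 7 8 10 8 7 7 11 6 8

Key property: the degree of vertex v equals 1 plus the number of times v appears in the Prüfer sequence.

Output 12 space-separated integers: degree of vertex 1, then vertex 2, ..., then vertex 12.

Answer: 2 1 1 1 1 2 4 4 1 2 2 1

Derivation:
p_1 = 1: count[1] becomes 1
p_2 = 7: count[7] becomes 1
p_3 = 8: count[8] becomes 1
p_4 = 10: count[10] becomes 1
p_5 = 8: count[8] becomes 2
p_6 = 7: count[7] becomes 2
p_7 = 7: count[7] becomes 3
p_8 = 11: count[11] becomes 1
p_9 = 6: count[6] becomes 1
p_10 = 8: count[8] becomes 3
Degrees (1 + count): deg[1]=1+1=2, deg[2]=1+0=1, deg[3]=1+0=1, deg[4]=1+0=1, deg[5]=1+0=1, deg[6]=1+1=2, deg[7]=1+3=4, deg[8]=1+3=4, deg[9]=1+0=1, deg[10]=1+1=2, deg[11]=1+1=2, deg[12]=1+0=1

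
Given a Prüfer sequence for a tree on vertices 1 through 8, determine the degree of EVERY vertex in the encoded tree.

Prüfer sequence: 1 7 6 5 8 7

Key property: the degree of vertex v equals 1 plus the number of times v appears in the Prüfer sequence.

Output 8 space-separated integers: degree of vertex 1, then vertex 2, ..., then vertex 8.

p_1 = 1: count[1] becomes 1
p_2 = 7: count[7] becomes 1
p_3 = 6: count[6] becomes 1
p_4 = 5: count[5] becomes 1
p_5 = 8: count[8] becomes 1
p_6 = 7: count[7] becomes 2
Degrees (1 + count): deg[1]=1+1=2, deg[2]=1+0=1, deg[3]=1+0=1, deg[4]=1+0=1, deg[5]=1+1=2, deg[6]=1+1=2, deg[7]=1+2=3, deg[8]=1+1=2

Answer: 2 1 1 1 2 2 3 2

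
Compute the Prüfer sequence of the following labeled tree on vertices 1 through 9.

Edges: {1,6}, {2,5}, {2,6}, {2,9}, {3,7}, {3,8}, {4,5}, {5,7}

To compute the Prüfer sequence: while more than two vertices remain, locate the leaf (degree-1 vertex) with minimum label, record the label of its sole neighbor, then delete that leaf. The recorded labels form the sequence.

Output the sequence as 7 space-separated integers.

Answer: 6 5 2 3 7 5 2

Derivation:
Step 1: leaves = {1,4,8,9}. Remove smallest leaf 1, emit neighbor 6.
Step 2: leaves = {4,6,8,9}. Remove smallest leaf 4, emit neighbor 5.
Step 3: leaves = {6,8,9}. Remove smallest leaf 6, emit neighbor 2.
Step 4: leaves = {8,9}. Remove smallest leaf 8, emit neighbor 3.
Step 5: leaves = {3,9}. Remove smallest leaf 3, emit neighbor 7.
Step 6: leaves = {7,9}. Remove smallest leaf 7, emit neighbor 5.
Step 7: leaves = {5,9}. Remove smallest leaf 5, emit neighbor 2.
Done: 2 vertices remain (2, 9). Sequence = [6 5 2 3 7 5 2]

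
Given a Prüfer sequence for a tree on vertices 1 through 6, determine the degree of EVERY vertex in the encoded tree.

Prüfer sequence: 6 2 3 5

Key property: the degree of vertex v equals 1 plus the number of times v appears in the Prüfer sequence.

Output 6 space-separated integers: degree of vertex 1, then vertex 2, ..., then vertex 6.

Answer: 1 2 2 1 2 2

Derivation:
p_1 = 6: count[6] becomes 1
p_2 = 2: count[2] becomes 1
p_3 = 3: count[3] becomes 1
p_4 = 5: count[5] becomes 1
Degrees (1 + count): deg[1]=1+0=1, deg[2]=1+1=2, deg[3]=1+1=2, deg[4]=1+0=1, deg[5]=1+1=2, deg[6]=1+1=2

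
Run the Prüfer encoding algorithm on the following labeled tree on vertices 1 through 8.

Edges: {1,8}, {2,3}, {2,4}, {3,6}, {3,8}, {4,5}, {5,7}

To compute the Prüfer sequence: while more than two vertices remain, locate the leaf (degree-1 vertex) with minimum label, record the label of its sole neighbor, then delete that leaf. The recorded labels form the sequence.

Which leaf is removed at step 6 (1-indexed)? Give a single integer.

Answer: 2

Derivation:
Step 1: current leaves = {1,6,7}. Remove leaf 1 (neighbor: 8).
Step 2: current leaves = {6,7,8}. Remove leaf 6 (neighbor: 3).
Step 3: current leaves = {7,8}. Remove leaf 7 (neighbor: 5).
Step 4: current leaves = {5,8}. Remove leaf 5 (neighbor: 4).
Step 5: current leaves = {4,8}. Remove leaf 4 (neighbor: 2).
Step 6: current leaves = {2,8}. Remove leaf 2 (neighbor: 3).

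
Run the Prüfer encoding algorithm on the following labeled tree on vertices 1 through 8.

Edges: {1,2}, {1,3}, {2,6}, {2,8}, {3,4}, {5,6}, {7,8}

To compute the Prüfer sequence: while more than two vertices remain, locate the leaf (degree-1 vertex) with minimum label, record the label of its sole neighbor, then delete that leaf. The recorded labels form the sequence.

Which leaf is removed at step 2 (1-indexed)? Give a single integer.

Step 1: current leaves = {4,5,7}. Remove leaf 4 (neighbor: 3).
Step 2: current leaves = {3,5,7}. Remove leaf 3 (neighbor: 1).

Answer: 3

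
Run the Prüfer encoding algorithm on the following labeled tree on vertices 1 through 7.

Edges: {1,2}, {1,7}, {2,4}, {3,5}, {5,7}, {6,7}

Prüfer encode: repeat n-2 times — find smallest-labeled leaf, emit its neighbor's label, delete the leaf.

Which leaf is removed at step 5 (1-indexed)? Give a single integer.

Step 1: current leaves = {3,4,6}. Remove leaf 3 (neighbor: 5).
Step 2: current leaves = {4,5,6}. Remove leaf 4 (neighbor: 2).
Step 3: current leaves = {2,5,6}. Remove leaf 2 (neighbor: 1).
Step 4: current leaves = {1,5,6}. Remove leaf 1 (neighbor: 7).
Step 5: current leaves = {5,6}. Remove leaf 5 (neighbor: 7).

Answer: 5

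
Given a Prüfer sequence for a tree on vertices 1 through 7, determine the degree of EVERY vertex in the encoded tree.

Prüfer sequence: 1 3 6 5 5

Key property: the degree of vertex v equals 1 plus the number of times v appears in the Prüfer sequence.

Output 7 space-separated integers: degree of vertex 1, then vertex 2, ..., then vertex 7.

Answer: 2 1 2 1 3 2 1

Derivation:
p_1 = 1: count[1] becomes 1
p_2 = 3: count[3] becomes 1
p_3 = 6: count[6] becomes 1
p_4 = 5: count[5] becomes 1
p_5 = 5: count[5] becomes 2
Degrees (1 + count): deg[1]=1+1=2, deg[2]=1+0=1, deg[3]=1+1=2, deg[4]=1+0=1, deg[5]=1+2=3, deg[6]=1+1=2, deg[7]=1+0=1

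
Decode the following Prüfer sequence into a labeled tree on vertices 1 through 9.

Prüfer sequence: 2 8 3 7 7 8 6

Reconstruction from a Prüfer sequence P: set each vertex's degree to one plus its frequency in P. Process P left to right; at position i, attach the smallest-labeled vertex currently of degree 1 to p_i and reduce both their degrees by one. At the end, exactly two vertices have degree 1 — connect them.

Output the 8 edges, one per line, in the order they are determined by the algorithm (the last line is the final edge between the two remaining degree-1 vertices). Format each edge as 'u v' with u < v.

Initial degrees: {1:1, 2:2, 3:2, 4:1, 5:1, 6:2, 7:3, 8:3, 9:1}
Step 1: smallest deg-1 vertex = 1, p_1 = 2. Add edge {1,2}. Now deg[1]=0, deg[2]=1.
Step 2: smallest deg-1 vertex = 2, p_2 = 8. Add edge {2,8}. Now deg[2]=0, deg[8]=2.
Step 3: smallest deg-1 vertex = 4, p_3 = 3. Add edge {3,4}. Now deg[4]=0, deg[3]=1.
Step 4: smallest deg-1 vertex = 3, p_4 = 7. Add edge {3,7}. Now deg[3]=0, deg[7]=2.
Step 5: smallest deg-1 vertex = 5, p_5 = 7. Add edge {5,7}. Now deg[5]=0, deg[7]=1.
Step 6: smallest deg-1 vertex = 7, p_6 = 8. Add edge {7,8}. Now deg[7]=0, deg[8]=1.
Step 7: smallest deg-1 vertex = 8, p_7 = 6. Add edge {6,8}. Now deg[8]=0, deg[6]=1.
Final: two remaining deg-1 vertices are 6, 9. Add edge {6,9}.

Answer: 1 2
2 8
3 4
3 7
5 7
7 8
6 8
6 9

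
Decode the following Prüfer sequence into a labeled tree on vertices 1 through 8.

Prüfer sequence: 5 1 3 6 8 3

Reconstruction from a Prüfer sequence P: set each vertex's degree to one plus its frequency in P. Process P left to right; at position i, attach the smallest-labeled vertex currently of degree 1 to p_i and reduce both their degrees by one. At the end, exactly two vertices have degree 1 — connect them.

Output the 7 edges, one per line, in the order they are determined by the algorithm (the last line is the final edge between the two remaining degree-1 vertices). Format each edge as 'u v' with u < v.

Initial degrees: {1:2, 2:1, 3:3, 4:1, 5:2, 6:2, 7:1, 8:2}
Step 1: smallest deg-1 vertex = 2, p_1 = 5. Add edge {2,5}. Now deg[2]=0, deg[5]=1.
Step 2: smallest deg-1 vertex = 4, p_2 = 1. Add edge {1,4}. Now deg[4]=0, deg[1]=1.
Step 3: smallest deg-1 vertex = 1, p_3 = 3. Add edge {1,3}. Now deg[1]=0, deg[3]=2.
Step 4: smallest deg-1 vertex = 5, p_4 = 6. Add edge {5,6}. Now deg[5]=0, deg[6]=1.
Step 5: smallest deg-1 vertex = 6, p_5 = 8. Add edge {6,8}. Now deg[6]=0, deg[8]=1.
Step 6: smallest deg-1 vertex = 7, p_6 = 3. Add edge {3,7}. Now deg[7]=0, deg[3]=1.
Final: two remaining deg-1 vertices are 3, 8. Add edge {3,8}.

Answer: 2 5
1 4
1 3
5 6
6 8
3 7
3 8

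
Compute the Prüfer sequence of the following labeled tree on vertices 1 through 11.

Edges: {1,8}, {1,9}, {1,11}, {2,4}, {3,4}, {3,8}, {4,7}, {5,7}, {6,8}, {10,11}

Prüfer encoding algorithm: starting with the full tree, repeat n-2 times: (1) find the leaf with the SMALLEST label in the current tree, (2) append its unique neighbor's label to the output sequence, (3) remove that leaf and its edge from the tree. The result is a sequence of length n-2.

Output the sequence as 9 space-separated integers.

Answer: 4 7 8 4 3 8 1 1 11

Derivation:
Step 1: leaves = {2,5,6,9,10}. Remove smallest leaf 2, emit neighbor 4.
Step 2: leaves = {5,6,9,10}. Remove smallest leaf 5, emit neighbor 7.
Step 3: leaves = {6,7,9,10}. Remove smallest leaf 6, emit neighbor 8.
Step 4: leaves = {7,9,10}. Remove smallest leaf 7, emit neighbor 4.
Step 5: leaves = {4,9,10}. Remove smallest leaf 4, emit neighbor 3.
Step 6: leaves = {3,9,10}. Remove smallest leaf 3, emit neighbor 8.
Step 7: leaves = {8,9,10}. Remove smallest leaf 8, emit neighbor 1.
Step 8: leaves = {9,10}. Remove smallest leaf 9, emit neighbor 1.
Step 9: leaves = {1,10}. Remove smallest leaf 1, emit neighbor 11.
Done: 2 vertices remain (10, 11). Sequence = [4 7 8 4 3 8 1 1 11]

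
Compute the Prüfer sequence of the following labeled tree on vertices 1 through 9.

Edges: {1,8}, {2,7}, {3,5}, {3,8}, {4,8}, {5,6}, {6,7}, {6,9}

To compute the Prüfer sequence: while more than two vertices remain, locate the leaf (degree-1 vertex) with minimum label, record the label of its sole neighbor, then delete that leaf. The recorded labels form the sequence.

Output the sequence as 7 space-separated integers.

Step 1: leaves = {1,2,4,9}. Remove smallest leaf 1, emit neighbor 8.
Step 2: leaves = {2,4,9}. Remove smallest leaf 2, emit neighbor 7.
Step 3: leaves = {4,7,9}. Remove smallest leaf 4, emit neighbor 8.
Step 4: leaves = {7,8,9}. Remove smallest leaf 7, emit neighbor 6.
Step 5: leaves = {8,9}. Remove smallest leaf 8, emit neighbor 3.
Step 6: leaves = {3,9}. Remove smallest leaf 3, emit neighbor 5.
Step 7: leaves = {5,9}. Remove smallest leaf 5, emit neighbor 6.
Done: 2 vertices remain (6, 9). Sequence = [8 7 8 6 3 5 6]

Answer: 8 7 8 6 3 5 6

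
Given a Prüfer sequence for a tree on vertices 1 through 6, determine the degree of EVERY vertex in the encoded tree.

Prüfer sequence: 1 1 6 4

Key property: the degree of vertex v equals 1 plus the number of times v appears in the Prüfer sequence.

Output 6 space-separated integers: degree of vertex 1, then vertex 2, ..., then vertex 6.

p_1 = 1: count[1] becomes 1
p_2 = 1: count[1] becomes 2
p_3 = 6: count[6] becomes 1
p_4 = 4: count[4] becomes 1
Degrees (1 + count): deg[1]=1+2=3, deg[2]=1+0=1, deg[3]=1+0=1, deg[4]=1+1=2, deg[5]=1+0=1, deg[6]=1+1=2

Answer: 3 1 1 2 1 2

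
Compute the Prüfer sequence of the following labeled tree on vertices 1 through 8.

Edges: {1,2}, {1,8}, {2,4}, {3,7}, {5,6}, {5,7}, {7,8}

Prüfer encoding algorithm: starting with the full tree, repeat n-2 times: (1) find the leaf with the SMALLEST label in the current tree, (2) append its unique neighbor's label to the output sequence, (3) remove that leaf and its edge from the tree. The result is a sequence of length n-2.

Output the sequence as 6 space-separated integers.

Answer: 7 2 1 8 5 7

Derivation:
Step 1: leaves = {3,4,6}. Remove smallest leaf 3, emit neighbor 7.
Step 2: leaves = {4,6}. Remove smallest leaf 4, emit neighbor 2.
Step 3: leaves = {2,6}. Remove smallest leaf 2, emit neighbor 1.
Step 4: leaves = {1,6}. Remove smallest leaf 1, emit neighbor 8.
Step 5: leaves = {6,8}. Remove smallest leaf 6, emit neighbor 5.
Step 6: leaves = {5,8}. Remove smallest leaf 5, emit neighbor 7.
Done: 2 vertices remain (7, 8). Sequence = [7 2 1 8 5 7]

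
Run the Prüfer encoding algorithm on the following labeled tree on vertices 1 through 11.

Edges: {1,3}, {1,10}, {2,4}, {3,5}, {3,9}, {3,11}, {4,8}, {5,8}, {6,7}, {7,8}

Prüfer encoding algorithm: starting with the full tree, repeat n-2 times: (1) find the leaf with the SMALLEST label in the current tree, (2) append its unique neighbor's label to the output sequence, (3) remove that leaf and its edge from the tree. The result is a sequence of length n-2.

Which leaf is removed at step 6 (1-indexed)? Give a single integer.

Answer: 5

Derivation:
Step 1: current leaves = {2,6,9,10,11}. Remove leaf 2 (neighbor: 4).
Step 2: current leaves = {4,6,9,10,11}. Remove leaf 4 (neighbor: 8).
Step 3: current leaves = {6,9,10,11}. Remove leaf 6 (neighbor: 7).
Step 4: current leaves = {7,9,10,11}. Remove leaf 7 (neighbor: 8).
Step 5: current leaves = {8,9,10,11}. Remove leaf 8 (neighbor: 5).
Step 6: current leaves = {5,9,10,11}. Remove leaf 5 (neighbor: 3).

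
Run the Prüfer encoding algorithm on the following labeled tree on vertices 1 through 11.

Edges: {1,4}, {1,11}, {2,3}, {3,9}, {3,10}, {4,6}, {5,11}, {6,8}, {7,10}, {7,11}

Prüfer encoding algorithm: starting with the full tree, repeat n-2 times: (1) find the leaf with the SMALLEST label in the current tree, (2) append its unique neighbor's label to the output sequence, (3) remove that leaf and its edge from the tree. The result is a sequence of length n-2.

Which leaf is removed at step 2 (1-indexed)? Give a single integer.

Answer: 5

Derivation:
Step 1: current leaves = {2,5,8,9}. Remove leaf 2 (neighbor: 3).
Step 2: current leaves = {5,8,9}. Remove leaf 5 (neighbor: 11).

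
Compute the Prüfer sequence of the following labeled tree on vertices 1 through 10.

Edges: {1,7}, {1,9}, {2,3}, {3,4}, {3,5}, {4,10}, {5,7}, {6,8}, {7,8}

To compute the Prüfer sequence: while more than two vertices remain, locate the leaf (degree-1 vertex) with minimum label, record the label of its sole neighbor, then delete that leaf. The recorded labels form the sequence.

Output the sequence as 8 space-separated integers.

Step 1: leaves = {2,6,9,10}. Remove smallest leaf 2, emit neighbor 3.
Step 2: leaves = {6,9,10}. Remove smallest leaf 6, emit neighbor 8.
Step 3: leaves = {8,9,10}. Remove smallest leaf 8, emit neighbor 7.
Step 4: leaves = {9,10}. Remove smallest leaf 9, emit neighbor 1.
Step 5: leaves = {1,10}. Remove smallest leaf 1, emit neighbor 7.
Step 6: leaves = {7,10}. Remove smallest leaf 7, emit neighbor 5.
Step 7: leaves = {5,10}. Remove smallest leaf 5, emit neighbor 3.
Step 8: leaves = {3,10}. Remove smallest leaf 3, emit neighbor 4.
Done: 2 vertices remain (4, 10). Sequence = [3 8 7 1 7 5 3 4]

Answer: 3 8 7 1 7 5 3 4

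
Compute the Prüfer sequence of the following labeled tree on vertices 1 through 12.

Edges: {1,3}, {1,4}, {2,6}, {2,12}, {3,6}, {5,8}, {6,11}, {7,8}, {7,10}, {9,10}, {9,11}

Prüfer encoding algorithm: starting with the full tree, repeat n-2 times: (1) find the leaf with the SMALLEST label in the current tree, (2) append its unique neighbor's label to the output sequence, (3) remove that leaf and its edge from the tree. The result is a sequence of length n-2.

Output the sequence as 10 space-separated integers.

Step 1: leaves = {4,5,12}. Remove smallest leaf 4, emit neighbor 1.
Step 2: leaves = {1,5,12}. Remove smallest leaf 1, emit neighbor 3.
Step 3: leaves = {3,5,12}. Remove smallest leaf 3, emit neighbor 6.
Step 4: leaves = {5,12}. Remove smallest leaf 5, emit neighbor 8.
Step 5: leaves = {8,12}. Remove smallest leaf 8, emit neighbor 7.
Step 6: leaves = {7,12}. Remove smallest leaf 7, emit neighbor 10.
Step 7: leaves = {10,12}. Remove smallest leaf 10, emit neighbor 9.
Step 8: leaves = {9,12}. Remove smallest leaf 9, emit neighbor 11.
Step 9: leaves = {11,12}. Remove smallest leaf 11, emit neighbor 6.
Step 10: leaves = {6,12}. Remove smallest leaf 6, emit neighbor 2.
Done: 2 vertices remain (2, 12). Sequence = [1 3 6 8 7 10 9 11 6 2]

Answer: 1 3 6 8 7 10 9 11 6 2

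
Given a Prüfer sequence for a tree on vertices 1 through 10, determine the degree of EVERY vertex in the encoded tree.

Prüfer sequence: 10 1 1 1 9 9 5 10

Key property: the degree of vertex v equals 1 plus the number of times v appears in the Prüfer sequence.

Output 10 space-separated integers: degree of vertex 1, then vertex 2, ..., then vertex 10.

p_1 = 10: count[10] becomes 1
p_2 = 1: count[1] becomes 1
p_3 = 1: count[1] becomes 2
p_4 = 1: count[1] becomes 3
p_5 = 9: count[9] becomes 1
p_6 = 9: count[9] becomes 2
p_7 = 5: count[5] becomes 1
p_8 = 10: count[10] becomes 2
Degrees (1 + count): deg[1]=1+3=4, deg[2]=1+0=1, deg[3]=1+0=1, deg[4]=1+0=1, deg[5]=1+1=2, deg[6]=1+0=1, deg[7]=1+0=1, deg[8]=1+0=1, deg[9]=1+2=3, deg[10]=1+2=3

Answer: 4 1 1 1 2 1 1 1 3 3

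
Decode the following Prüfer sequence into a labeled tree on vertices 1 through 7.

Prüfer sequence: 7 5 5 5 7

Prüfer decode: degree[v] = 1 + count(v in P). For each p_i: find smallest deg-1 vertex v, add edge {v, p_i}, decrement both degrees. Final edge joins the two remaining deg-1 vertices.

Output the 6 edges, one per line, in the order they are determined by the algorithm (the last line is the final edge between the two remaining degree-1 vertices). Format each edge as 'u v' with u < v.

Initial degrees: {1:1, 2:1, 3:1, 4:1, 5:4, 6:1, 7:3}
Step 1: smallest deg-1 vertex = 1, p_1 = 7. Add edge {1,7}. Now deg[1]=0, deg[7]=2.
Step 2: smallest deg-1 vertex = 2, p_2 = 5. Add edge {2,5}. Now deg[2]=0, deg[5]=3.
Step 3: smallest deg-1 vertex = 3, p_3 = 5. Add edge {3,5}. Now deg[3]=0, deg[5]=2.
Step 4: smallest deg-1 vertex = 4, p_4 = 5. Add edge {4,5}. Now deg[4]=0, deg[5]=1.
Step 5: smallest deg-1 vertex = 5, p_5 = 7. Add edge {5,7}. Now deg[5]=0, deg[7]=1.
Final: two remaining deg-1 vertices are 6, 7. Add edge {6,7}.

Answer: 1 7
2 5
3 5
4 5
5 7
6 7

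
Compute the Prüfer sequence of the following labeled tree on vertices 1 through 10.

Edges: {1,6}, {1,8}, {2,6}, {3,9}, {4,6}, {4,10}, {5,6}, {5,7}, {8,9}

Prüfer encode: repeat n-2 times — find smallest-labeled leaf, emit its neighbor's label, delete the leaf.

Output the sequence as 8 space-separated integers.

Step 1: leaves = {2,3,7,10}. Remove smallest leaf 2, emit neighbor 6.
Step 2: leaves = {3,7,10}. Remove smallest leaf 3, emit neighbor 9.
Step 3: leaves = {7,9,10}. Remove smallest leaf 7, emit neighbor 5.
Step 4: leaves = {5,9,10}. Remove smallest leaf 5, emit neighbor 6.
Step 5: leaves = {9,10}. Remove smallest leaf 9, emit neighbor 8.
Step 6: leaves = {8,10}. Remove smallest leaf 8, emit neighbor 1.
Step 7: leaves = {1,10}. Remove smallest leaf 1, emit neighbor 6.
Step 8: leaves = {6,10}. Remove smallest leaf 6, emit neighbor 4.
Done: 2 vertices remain (4, 10). Sequence = [6 9 5 6 8 1 6 4]

Answer: 6 9 5 6 8 1 6 4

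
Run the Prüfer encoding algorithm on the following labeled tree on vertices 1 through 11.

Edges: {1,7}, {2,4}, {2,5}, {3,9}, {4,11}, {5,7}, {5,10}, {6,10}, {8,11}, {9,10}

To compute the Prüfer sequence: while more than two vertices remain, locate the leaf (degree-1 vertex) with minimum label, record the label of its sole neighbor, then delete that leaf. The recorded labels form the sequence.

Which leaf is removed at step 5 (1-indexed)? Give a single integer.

Answer: 8

Derivation:
Step 1: current leaves = {1,3,6,8}. Remove leaf 1 (neighbor: 7).
Step 2: current leaves = {3,6,7,8}. Remove leaf 3 (neighbor: 9).
Step 3: current leaves = {6,7,8,9}. Remove leaf 6 (neighbor: 10).
Step 4: current leaves = {7,8,9}. Remove leaf 7 (neighbor: 5).
Step 5: current leaves = {8,9}. Remove leaf 8 (neighbor: 11).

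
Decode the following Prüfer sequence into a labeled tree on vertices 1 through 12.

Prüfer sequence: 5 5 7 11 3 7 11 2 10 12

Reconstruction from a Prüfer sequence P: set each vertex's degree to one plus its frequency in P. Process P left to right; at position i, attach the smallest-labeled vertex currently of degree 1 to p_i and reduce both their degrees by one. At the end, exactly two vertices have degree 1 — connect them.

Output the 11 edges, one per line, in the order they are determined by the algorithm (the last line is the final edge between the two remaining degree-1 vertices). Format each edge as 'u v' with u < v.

Initial degrees: {1:1, 2:2, 3:2, 4:1, 5:3, 6:1, 7:3, 8:1, 9:1, 10:2, 11:3, 12:2}
Step 1: smallest deg-1 vertex = 1, p_1 = 5. Add edge {1,5}. Now deg[1]=0, deg[5]=2.
Step 2: smallest deg-1 vertex = 4, p_2 = 5. Add edge {4,5}. Now deg[4]=0, deg[5]=1.
Step 3: smallest deg-1 vertex = 5, p_3 = 7. Add edge {5,7}. Now deg[5]=0, deg[7]=2.
Step 4: smallest deg-1 vertex = 6, p_4 = 11. Add edge {6,11}. Now deg[6]=0, deg[11]=2.
Step 5: smallest deg-1 vertex = 8, p_5 = 3. Add edge {3,8}. Now deg[8]=0, deg[3]=1.
Step 6: smallest deg-1 vertex = 3, p_6 = 7. Add edge {3,7}. Now deg[3]=0, deg[7]=1.
Step 7: smallest deg-1 vertex = 7, p_7 = 11. Add edge {7,11}. Now deg[7]=0, deg[11]=1.
Step 8: smallest deg-1 vertex = 9, p_8 = 2. Add edge {2,9}. Now deg[9]=0, deg[2]=1.
Step 9: smallest deg-1 vertex = 2, p_9 = 10. Add edge {2,10}. Now deg[2]=0, deg[10]=1.
Step 10: smallest deg-1 vertex = 10, p_10 = 12. Add edge {10,12}. Now deg[10]=0, deg[12]=1.
Final: two remaining deg-1 vertices are 11, 12. Add edge {11,12}.

Answer: 1 5
4 5
5 7
6 11
3 8
3 7
7 11
2 9
2 10
10 12
11 12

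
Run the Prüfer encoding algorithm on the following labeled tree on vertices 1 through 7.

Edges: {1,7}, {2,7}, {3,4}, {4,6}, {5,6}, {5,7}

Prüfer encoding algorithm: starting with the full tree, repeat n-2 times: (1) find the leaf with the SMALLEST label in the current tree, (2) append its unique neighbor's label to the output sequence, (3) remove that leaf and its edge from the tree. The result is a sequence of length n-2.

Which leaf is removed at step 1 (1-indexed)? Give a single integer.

Step 1: current leaves = {1,2,3}. Remove leaf 1 (neighbor: 7).

Answer: 1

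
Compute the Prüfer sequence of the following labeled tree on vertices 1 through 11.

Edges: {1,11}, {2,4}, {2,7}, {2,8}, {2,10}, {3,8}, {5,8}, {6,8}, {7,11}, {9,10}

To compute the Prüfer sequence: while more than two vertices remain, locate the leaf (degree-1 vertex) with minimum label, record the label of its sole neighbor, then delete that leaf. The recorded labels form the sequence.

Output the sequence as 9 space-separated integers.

Answer: 11 8 2 8 8 2 10 2 7

Derivation:
Step 1: leaves = {1,3,4,5,6,9}. Remove smallest leaf 1, emit neighbor 11.
Step 2: leaves = {3,4,5,6,9,11}. Remove smallest leaf 3, emit neighbor 8.
Step 3: leaves = {4,5,6,9,11}. Remove smallest leaf 4, emit neighbor 2.
Step 4: leaves = {5,6,9,11}. Remove smallest leaf 5, emit neighbor 8.
Step 5: leaves = {6,9,11}. Remove smallest leaf 6, emit neighbor 8.
Step 6: leaves = {8,9,11}. Remove smallest leaf 8, emit neighbor 2.
Step 7: leaves = {9,11}. Remove smallest leaf 9, emit neighbor 10.
Step 8: leaves = {10,11}. Remove smallest leaf 10, emit neighbor 2.
Step 9: leaves = {2,11}. Remove smallest leaf 2, emit neighbor 7.
Done: 2 vertices remain (7, 11). Sequence = [11 8 2 8 8 2 10 2 7]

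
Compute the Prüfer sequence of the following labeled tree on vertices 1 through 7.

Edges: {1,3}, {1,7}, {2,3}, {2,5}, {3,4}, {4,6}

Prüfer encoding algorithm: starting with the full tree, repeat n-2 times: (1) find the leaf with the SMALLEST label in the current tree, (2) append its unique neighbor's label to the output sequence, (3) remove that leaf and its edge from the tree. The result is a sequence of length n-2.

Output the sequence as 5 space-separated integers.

Answer: 2 3 4 3 1

Derivation:
Step 1: leaves = {5,6,7}. Remove smallest leaf 5, emit neighbor 2.
Step 2: leaves = {2,6,7}. Remove smallest leaf 2, emit neighbor 3.
Step 3: leaves = {6,7}. Remove smallest leaf 6, emit neighbor 4.
Step 4: leaves = {4,7}. Remove smallest leaf 4, emit neighbor 3.
Step 5: leaves = {3,7}. Remove smallest leaf 3, emit neighbor 1.
Done: 2 vertices remain (1, 7). Sequence = [2 3 4 3 1]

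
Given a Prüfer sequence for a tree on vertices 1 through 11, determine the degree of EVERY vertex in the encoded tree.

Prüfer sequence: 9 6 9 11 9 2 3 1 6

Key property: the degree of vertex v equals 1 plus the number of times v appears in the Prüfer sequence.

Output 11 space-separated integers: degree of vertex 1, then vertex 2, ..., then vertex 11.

p_1 = 9: count[9] becomes 1
p_2 = 6: count[6] becomes 1
p_3 = 9: count[9] becomes 2
p_4 = 11: count[11] becomes 1
p_5 = 9: count[9] becomes 3
p_6 = 2: count[2] becomes 1
p_7 = 3: count[3] becomes 1
p_8 = 1: count[1] becomes 1
p_9 = 6: count[6] becomes 2
Degrees (1 + count): deg[1]=1+1=2, deg[2]=1+1=2, deg[3]=1+1=2, deg[4]=1+0=1, deg[5]=1+0=1, deg[6]=1+2=3, deg[7]=1+0=1, deg[8]=1+0=1, deg[9]=1+3=4, deg[10]=1+0=1, deg[11]=1+1=2

Answer: 2 2 2 1 1 3 1 1 4 1 2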